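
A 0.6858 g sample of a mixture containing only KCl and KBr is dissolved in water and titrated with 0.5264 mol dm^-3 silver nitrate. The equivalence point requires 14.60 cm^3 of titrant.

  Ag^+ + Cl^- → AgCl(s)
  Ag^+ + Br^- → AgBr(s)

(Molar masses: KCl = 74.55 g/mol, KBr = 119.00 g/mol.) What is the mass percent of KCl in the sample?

55.95 %

n(AgNO3) = 0.01460 × 0.5264 = 7.685 × 10^-3 mol
Let x = n(KCl), y = n(KBr).
Titrant: 1x + 1y = 7.685 × 10^-3;  mass: 74.55x + 119.00y = 0.6858
Solving, x = 5.147 × 10^-3 mol, y = 2.539 × 10^-3 mol
mass of KCl = 5.147 × 10^-3 × 74.55 = 0.3837 g
% KCl = 0.3837 / 0.6858 × 100 = 55.95 %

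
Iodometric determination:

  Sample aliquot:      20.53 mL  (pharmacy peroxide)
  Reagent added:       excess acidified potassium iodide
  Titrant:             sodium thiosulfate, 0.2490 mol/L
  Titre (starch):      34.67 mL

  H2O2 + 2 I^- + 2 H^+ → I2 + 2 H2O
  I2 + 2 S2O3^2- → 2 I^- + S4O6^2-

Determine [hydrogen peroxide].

n(S2O3^2-) = 0.03467 × 0.2490 = 8.633 × 10^-3 mol
n(I2) = n(S2O3^2-)/2 = 4.316 × 10^-3 mol
n(H2O2) in the aliquot = 4.316 × 10^-3 mol (1:1 ratio)
[H2O2] = 4.316 × 10^-3 / 0.02053 = 0.2102 mol/L

0.2102 mol/L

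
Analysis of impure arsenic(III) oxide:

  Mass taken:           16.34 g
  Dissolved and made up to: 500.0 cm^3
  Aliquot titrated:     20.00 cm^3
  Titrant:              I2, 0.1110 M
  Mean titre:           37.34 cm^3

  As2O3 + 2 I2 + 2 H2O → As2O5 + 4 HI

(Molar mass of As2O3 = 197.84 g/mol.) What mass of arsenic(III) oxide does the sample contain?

n(I2) per titration = 0.03734 × 0.1110 = 4.145 × 10^-3 mol
From the 1:2 ratio, n(As2O3) in each aliquot = 1/2 × 4.145 × 10^-3 = 2.072 × 10^-3 mol
n(As2O3) in the whole flask = 2.072 × 10^-3 × 500.0/20.00 = 0.05181 mol
mass of As2O3 = 0.05181 × 197.84 = 10.25 g

10.25 g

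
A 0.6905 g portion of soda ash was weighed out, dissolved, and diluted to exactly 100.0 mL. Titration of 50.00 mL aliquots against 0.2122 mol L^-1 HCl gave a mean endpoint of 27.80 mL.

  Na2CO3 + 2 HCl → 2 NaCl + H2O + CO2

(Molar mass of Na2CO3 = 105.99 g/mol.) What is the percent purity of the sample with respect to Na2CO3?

n(HCl) per titration = 0.02780 × 0.2122 = 5.899 × 10^-3 mol
From the 1:2 ratio, n(Na2CO3) in each aliquot = 1/2 × 5.899 × 10^-3 = 2.950 × 10^-3 mol
n(Na2CO3) in the whole flask = 2.950 × 10^-3 × 100.0/50.00 = 5.899 × 10^-3 mol
mass of Na2CO3 = 5.899 × 10^-3 × 105.99 = 0.6253 g
% Na2CO3 = 0.6253 / 0.6905 × 100 = 90.55 %

90.55 %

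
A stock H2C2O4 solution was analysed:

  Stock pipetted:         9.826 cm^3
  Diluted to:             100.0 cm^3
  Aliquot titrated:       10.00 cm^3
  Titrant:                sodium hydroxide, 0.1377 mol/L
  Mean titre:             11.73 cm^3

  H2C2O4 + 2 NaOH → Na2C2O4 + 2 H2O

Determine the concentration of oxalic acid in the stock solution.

n(NaOH) = 0.01173 × 0.1377 = 1.615 × 10^-3 mol
From the 1:2 ratio, n(H2C2O4) in the aliquot = 1/2 × 1.615 × 10^-3 = 8.076 × 10^-4 mol
[H2C2O4]_dilute = 8.076 × 10^-4 / 0.01000 = 0.08076 mol/L
Dilution factor = 100.0 / 9.826 = 10.18
[H2C2O4]_stock = 0.08076 × 10.18 = 0.8219 mol/L

0.8219 mol/L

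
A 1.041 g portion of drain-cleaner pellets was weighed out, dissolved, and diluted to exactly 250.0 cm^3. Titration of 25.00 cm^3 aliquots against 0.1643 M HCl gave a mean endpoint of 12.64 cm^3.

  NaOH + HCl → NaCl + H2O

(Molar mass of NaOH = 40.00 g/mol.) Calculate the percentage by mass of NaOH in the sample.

n(HCl) per titration = 0.01264 × 0.1643 = 2.077 × 10^-3 mol
n(NaOH) in each aliquot = 2.077 × 10^-3 mol (1:1 ratio)
n(NaOH) in the whole flask = 2.077 × 10^-3 × 250.0/25.00 = 0.02077 mol
mass of NaOH = 0.02077 × 40.00 = 0.8307 g
% NaOH = 0.8307 / 1.041 × 100 = 79.80 %

79.80 %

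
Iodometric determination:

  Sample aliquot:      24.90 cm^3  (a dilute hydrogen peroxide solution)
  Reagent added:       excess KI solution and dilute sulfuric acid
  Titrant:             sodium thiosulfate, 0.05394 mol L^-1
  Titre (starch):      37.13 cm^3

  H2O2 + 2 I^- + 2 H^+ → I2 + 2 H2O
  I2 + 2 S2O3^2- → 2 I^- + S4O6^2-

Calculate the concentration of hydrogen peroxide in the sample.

0.04022 mol/L

n(S2O3^2-) = 0.03713 × 0.05394 = 2.003 × 10^-3 mol
n(I2) = n(S2O3^2-)/2 = 1.001 × 10^-3 mol
n(H2O2) in the aliquot = 1.001 × 10^-3 mol (1:1 ratio)
[H2O2] = 1.001 × 10^-3 / 0.02490 = 0.04022 mol/L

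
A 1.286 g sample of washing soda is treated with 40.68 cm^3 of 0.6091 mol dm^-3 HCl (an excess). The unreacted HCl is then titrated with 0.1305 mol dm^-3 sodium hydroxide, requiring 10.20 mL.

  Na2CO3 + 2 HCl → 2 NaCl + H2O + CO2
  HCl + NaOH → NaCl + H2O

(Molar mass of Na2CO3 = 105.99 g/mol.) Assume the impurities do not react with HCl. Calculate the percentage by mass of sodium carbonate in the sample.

96.62 %

n(HCl) added = 0.04068 × 0.6091 = 0.02478 mol
n(NaOH) used in back-titration = 0.01020 × 0.1305 = 1.331 × 10^-3 mol
n(HCl) left over = 1.331 × 10^-3 mol (1:1 ratio)
n(HCl) consumed by analyte = 0.02478 − 1.331 × 10^-3 = 0.02345 mol
From the 1:2 ratio, n(Na2CO3) = 1/2 × 0.02345 = 0.01172 mol
mass of Na2CO3 = 0.01172 × 105.99 = 1.243 g
% Na2CO3 = 1.243 / 1.286 × 100 = 96.62 %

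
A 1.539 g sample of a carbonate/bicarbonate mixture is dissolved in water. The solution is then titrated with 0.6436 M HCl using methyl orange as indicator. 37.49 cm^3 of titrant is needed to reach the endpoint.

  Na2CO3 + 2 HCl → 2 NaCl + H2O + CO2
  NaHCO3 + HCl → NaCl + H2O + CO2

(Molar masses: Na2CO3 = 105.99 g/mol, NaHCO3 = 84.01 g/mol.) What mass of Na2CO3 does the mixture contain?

n(HCl) = 0.03749 × 0.6436 = 0.02413 mol
Let x = n(Na2CO3), y = n(NaHCO3).
Titrant: 2x + 1y = 0.02413;  mass: 105.99x + 84.01y = 1.539
Solving, x = 7.868 × 10^-3 mol, y = 8.393 × 10^-3 mol
mass of Na2CO3 = 7.868 × 10^-3 × 105.99 = 0.8339 g

0.8339 g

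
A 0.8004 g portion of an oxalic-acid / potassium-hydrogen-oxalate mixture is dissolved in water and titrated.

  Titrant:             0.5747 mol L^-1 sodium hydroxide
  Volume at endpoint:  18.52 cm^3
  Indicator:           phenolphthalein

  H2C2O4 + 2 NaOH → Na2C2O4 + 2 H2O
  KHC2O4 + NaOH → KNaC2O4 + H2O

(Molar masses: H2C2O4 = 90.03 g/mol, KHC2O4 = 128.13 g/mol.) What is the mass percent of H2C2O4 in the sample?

38.12 %

n(NaOH) = 0.01852 × 0.5747 = 0.01064 mol
Let x = n(H2C2O4), y = n(KHC2O4).
Titrant: 2x + 1y = 0.01064;  mass: 90.03x + 128.13y = 0.8004
Solving, x = 3.389 × 10^-3 mol, y = 3.866 × 10^-3 mol
mass of H2C2O4 = 3.389 × 10^-3 × 90.03 = 0.3051 g
% H2C2O4 = 0.3051 / 0.8004 × 100 = 38.12 %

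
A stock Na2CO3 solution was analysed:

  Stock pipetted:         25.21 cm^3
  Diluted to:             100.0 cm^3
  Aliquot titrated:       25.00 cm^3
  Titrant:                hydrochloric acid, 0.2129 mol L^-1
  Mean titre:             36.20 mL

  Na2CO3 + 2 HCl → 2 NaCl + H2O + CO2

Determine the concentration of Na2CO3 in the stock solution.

n(HCl) = 0.03620 × 0.2129 = 7.707 × 10^-3 mol
From the 1:2 ratio, n(Na2CO3) in the aliquot = 1/2 × 7.707 × 10^-3 = 3.853 × 10^-3 mol
[Na2CO3]_dilute = 3.853 × 10^-3 / 0.02500 = 0.1541 mol/L
Dilution factor = 100.0 / 25.21 = 3.967
[Na2CO3]_stock = 0.1541 × 3.967 = 0.6114 mol/L

0.6114 mol/L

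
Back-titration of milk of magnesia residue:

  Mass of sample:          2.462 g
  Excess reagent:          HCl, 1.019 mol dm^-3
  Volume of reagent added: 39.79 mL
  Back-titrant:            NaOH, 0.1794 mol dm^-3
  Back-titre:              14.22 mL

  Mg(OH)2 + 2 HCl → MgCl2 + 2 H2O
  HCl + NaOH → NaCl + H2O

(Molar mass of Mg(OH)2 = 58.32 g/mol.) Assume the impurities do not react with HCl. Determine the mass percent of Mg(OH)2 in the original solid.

n(HCl) added = 0.03979 × 1.019 = 0.04055 mol
n(NaOH) used in back-titration = 0.01422 × 0.1794 = 2.551 × 10^-3 mol
n(HCl) left over = 2.551 × 10^-3 mol (1:1 ratio)
n(HCl) consumed by analyte = 0.04055 − 2.551 × 10^-3 = 0.03799 mol
From the 1:2 ratio, n(Mg(OH)2) = 1/2 × 0.03799 = 0.01900 mol
mass of Mg(OH)2 = 0.01900 × 58.32 = 1.108 g
% Mg(OH)2 = 1.108 / 2.462 × 100 = 45.00 %

45.00 %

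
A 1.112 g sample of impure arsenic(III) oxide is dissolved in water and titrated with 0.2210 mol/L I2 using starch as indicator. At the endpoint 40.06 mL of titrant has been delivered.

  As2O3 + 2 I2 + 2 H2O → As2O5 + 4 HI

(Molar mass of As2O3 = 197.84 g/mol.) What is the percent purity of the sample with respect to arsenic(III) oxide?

n(I2) = 0.04006 L × 0.2210 mol/L = 8.853 × 10^-3 mol
From the 1:2 ratio, n(As2O3) = 1/2 × 8.853 × 10^-3 = 4.427 × 10^-3 mol
mass of As2O3 = 4.427 × 10^-3 × 197.84 g/mol = 0.8758 g
% As2O3 = 0.8758 / 1.112 × 100 = 78.76 %

78.76 %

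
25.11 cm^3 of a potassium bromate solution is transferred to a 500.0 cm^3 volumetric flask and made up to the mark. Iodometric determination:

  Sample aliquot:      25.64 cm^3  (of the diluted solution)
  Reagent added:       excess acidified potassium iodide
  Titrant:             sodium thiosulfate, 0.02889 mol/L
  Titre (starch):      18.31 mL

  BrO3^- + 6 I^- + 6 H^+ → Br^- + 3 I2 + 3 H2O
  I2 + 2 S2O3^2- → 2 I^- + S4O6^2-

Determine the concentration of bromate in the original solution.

0.06847 mol/L

n(S2O3^2-) = 0.01831 × 0.02889 = 5.290 × 10^-4 mol
n(I2) = n(S2O3^2-)/2 = 2.645 × 10^-4 mol
From the 1:3 ratio, n(BrO3^-) in the aliquot = 1/3 × 2.645 × 10^-4 = 8.816 × 10^-5 mol
[BrO3^-]_dilute = 8.816 × 10^-5 / 0.02564 = 0.003438 mol/L
[BrO3^-]_original = 0.003438 × 500.0/25.11 = 0.06847 mol/L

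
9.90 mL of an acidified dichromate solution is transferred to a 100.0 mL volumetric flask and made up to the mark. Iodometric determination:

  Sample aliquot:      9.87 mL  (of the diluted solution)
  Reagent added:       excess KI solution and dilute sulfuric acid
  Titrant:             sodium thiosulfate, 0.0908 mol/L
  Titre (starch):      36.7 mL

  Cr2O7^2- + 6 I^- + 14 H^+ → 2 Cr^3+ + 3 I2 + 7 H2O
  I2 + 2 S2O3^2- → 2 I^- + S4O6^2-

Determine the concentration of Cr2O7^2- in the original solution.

n(S2O3^2-) = 0.0367 × 0.0908 = 3.33 × 10^-3 mol
n(I2) = n(S2O3^2-)/2 = 1.67 × 10^-3 mol
From the 1:3 ratio, n(Cr2O7^2-) in the aliquot = 1/3 × 1.67 × 10^-3 = 5.55 × 10^-4 mol
[Cr2O7^2-]_dilute = 5.55 × 10^-4 / 0.00987 = 0.0563 mol/L
[Cr2O7^2-]_original = 0.0563 × 100.0/9.90 = 0.568 mol/L

0.568 mol/L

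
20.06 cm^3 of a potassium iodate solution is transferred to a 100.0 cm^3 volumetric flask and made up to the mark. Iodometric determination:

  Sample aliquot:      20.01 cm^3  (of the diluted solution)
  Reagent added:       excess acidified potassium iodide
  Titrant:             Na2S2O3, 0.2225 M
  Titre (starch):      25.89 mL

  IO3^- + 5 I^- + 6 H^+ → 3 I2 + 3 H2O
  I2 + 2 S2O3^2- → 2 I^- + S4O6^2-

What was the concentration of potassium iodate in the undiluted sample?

0.2392 M

n(S2O3^2-) = 0.02589 × 0.2225 = 5.761 × 10^-3 mol
n(I2) = n(S2O3^2-)/2 = 2.880 × 10^-3 mol
From the 1:3 ratio, n(IO3^-) in the aliquot = 1/3 × 2.880 × 10^-3 = 9.601 × 10^-4 mol
[IO3^-]_dilute = 9.601 × 10^-4 / 0.02001 = 0.04798 mol/L
[IO3^-]_original = 0.04798 × 100.0/20.06 = 0.2392 mol/L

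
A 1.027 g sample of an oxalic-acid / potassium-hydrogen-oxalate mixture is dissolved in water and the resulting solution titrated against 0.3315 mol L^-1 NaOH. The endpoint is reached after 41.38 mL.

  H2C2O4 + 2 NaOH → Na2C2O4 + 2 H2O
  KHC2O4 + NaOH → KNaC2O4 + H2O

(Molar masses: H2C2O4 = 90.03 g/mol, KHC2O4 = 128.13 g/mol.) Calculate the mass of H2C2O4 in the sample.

n(NaOH) = 0.04138 × 0.3315 = 0.01372 mol
Let x = n(H2C2O4), y = n(KHC2O4).
Titrant: 2x + 1y = 0.01372;  mass: 90.03x + 128.13y = 1.027
Solving, x = 4.395 × 10^-3 mol, y = 4.927 × 10^-3 mol
mass of H2C2O4 = 4.395 × 10^-3 × 90.03 = 0.3957 g

0.3957 g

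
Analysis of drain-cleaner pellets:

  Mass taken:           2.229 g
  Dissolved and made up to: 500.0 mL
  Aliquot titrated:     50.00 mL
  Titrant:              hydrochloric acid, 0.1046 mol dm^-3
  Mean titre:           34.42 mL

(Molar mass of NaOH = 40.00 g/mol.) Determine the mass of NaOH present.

1.440 g

NaOH + HCl → NaCl + H2O
n(HCl) per titration = 0.03442 × 0.1046 = 3.600 × 10^-3 mol
n(NaOH) in each aliquot = 3.600 × 10^-3 mol (1:1 ratio)
n(NaOH) in the whole flask = 3.600 × 10^-3 × 500.0/50.00 = 0.03600 mol
mass of NaOH = 0.03600 × 40.00 = 1.440 g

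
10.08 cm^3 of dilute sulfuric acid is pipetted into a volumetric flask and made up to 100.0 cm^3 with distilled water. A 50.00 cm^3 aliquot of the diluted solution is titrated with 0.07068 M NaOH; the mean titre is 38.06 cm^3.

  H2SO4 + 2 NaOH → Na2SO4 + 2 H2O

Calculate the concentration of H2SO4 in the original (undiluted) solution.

n(NaOH) = 0.03806 × 0.07068 = 2.690 × 10^-3 mol
From the 1:2 ratio, n(H2SO4) in the aliquot = 1/2 × 2.690 × 10^-3 = 1.345 × 10^-3 mol
[H2SO4]_dilute = 1.345 × 10^-3 / 0.05000 = 0.02690 mol/L
Dilution factor = 100.0 / 10.08 = 9.921
[H2SO4]_stock = 0.02690 × 9.921 = 0.2669 mol/L

0.2669 M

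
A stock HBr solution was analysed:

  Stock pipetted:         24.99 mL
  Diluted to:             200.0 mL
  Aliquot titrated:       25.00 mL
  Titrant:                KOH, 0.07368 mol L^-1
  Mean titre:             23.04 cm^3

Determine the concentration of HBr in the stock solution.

0.5434 mol/L

HBr + KOH → KBr + H2O
n(KOH) = 0.02304 × 0.07368 = 1.698 × 10^-3 mol
n(HBr) in the aliquot = 1.698 × 10^-3 mol (1:1 ratio)
[HBr]_dilute = 1.698 × 10^-3 / 0.02500 = 0.06790 mol/L
Dilution factor = 200.0 / 24.99 = 8.003
[HBr]_stock = 0.06790 × 8.003 = 0.5434 mol/L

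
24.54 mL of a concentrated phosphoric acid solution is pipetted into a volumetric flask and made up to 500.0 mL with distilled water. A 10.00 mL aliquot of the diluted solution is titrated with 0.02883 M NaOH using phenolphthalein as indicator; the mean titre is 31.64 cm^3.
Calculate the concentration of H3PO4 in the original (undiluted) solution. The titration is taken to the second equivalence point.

0.9293 M

H3PO4 + 2 NaOH → Na2HPO4 + 2 H2O
n(NaOH) = 0.03164 × 0.02883 = 9.122 × 10^-4 mol
From the 1:2 ratio, n(H3PO4) in the aliquot = 1/2 × 9.122 × 10^-4 = 4.561 × 10^-4 mol
[H3PO4]_dilute = 4.561 × 10^-4 / 0.01000 = 0.04561 mol/L
Dilution factor = 500.0 / 24.54 = 20.37
[H3PO4]_stock = 0.04561 × 20.37 = 0.9293 mol/L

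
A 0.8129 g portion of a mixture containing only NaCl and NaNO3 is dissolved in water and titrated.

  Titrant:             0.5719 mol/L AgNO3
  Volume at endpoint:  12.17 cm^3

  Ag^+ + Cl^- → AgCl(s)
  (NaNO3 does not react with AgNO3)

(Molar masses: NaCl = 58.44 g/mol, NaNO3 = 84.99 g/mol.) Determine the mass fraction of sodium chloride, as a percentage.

n(AgNO3) = 0.01217 × 0.5719 = 6.960 × 10^-3 mol
Let x = n(NaCl), y = n(NaNO3).
Titrant: 1x = 6.960 × 10^-3;  mass: 58.44x + 84.99y = 0.8129
Solving, x = 6.960 × 10^-3 mol, y = 4.779 × 10^-3 mol
mass of NaCl = 6.960 × 10^-3 × 58.44 = 0.4067 g
% NaCl = 0.4067 / 0.8129 × 100 = 50.04 %

50.04 %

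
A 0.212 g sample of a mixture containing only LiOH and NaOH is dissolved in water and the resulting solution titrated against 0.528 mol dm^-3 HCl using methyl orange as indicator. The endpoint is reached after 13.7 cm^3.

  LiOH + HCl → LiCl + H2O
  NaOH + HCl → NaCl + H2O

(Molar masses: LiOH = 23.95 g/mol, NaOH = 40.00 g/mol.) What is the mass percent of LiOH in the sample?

n(HCl) = 0.0137 × 0.528 = 7.23 × 10^-3 mol
Let x = n(LiOH), y = n(NaOH).
Titrant: 1x + 1y = 7.23 × 10^-3;  mass: 23.95x + 40.00y = 0.212
Solving, x = 4.82 × 10^-3 mol, y = 2.41 × 10^-3 mol
mass of LiOH = 4.82 × 10^-3 × 23.95 = 0.115 g
% LiOH = 0.115 / 0.212 × 100 = 54.4 %

54.4 %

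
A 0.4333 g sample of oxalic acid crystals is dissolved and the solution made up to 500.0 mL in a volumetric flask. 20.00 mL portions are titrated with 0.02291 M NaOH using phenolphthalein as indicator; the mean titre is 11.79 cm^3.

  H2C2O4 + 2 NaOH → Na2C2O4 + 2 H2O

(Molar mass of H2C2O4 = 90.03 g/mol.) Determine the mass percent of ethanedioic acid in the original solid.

n(NaOH) per titration = 0.01179 × 0.02291 = 2.701 × 10^-4 mol
From the 1:2 ratio, n(H2C2O4) in each aliquot = 1/2 × 2.701 × 10^-4 = 1.351 × 10^-4 mol
n(H2C2O4) in the whole flask = 1.351 × 10^-4 × 500.0/20.00 = 3.376 × 10^-3 mol
mass of H2C2O4 = 3.376 × 10^-3 × 90.03 = 0.3040 g
% H2C2O4 = 0.3040 / 0.4333 × 100 = 70.15 %

70.15 %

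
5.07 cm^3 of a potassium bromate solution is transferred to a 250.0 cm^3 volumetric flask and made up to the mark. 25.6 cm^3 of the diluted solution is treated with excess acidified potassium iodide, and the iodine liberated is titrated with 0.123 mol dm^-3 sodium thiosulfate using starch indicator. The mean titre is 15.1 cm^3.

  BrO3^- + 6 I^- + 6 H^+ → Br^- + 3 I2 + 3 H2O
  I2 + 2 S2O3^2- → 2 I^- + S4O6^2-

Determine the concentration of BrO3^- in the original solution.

0.596 mol/L

n(S2O3^2-) = 0.0151 × 0.123 = 1.86 × 10^-3 mol
n(I2) = n(S2O3^2-)/2 = 9.29 × 10^-4 mol
From the 1:3 ratio, n(BrO3^-) in the aliquot = 1/3 × 9.29 × 10^-4 = 3.10 × 10^-4 mol
[BrO3^-]_dilute = 3.10 × 10^-4 / 0.0256 = 0.0121 mol/L
[BrO3^-]_original = 0.0121 × 250.0/5.07 = 0.596 mol/L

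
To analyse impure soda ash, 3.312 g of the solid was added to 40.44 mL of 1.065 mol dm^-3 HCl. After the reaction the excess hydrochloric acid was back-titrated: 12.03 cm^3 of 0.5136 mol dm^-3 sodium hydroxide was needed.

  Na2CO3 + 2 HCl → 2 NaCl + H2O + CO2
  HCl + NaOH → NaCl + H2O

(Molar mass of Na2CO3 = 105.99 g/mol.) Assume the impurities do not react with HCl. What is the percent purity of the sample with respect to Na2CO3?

59.03 %

n(HCl) added = 0.04044 × 1.065 = 0.04307 mol
n(NaOH) used in back-titration = 0.01203 × 0.5136 = 6.179 × 10^-3 mol
n(HCl) left over = 6.179 × 10^-3 mol (1:1 ratio)
n(HCl) consumed by analyte = 0.04307 − 6.179 × 10^-3 = 0.03689 mol
From the 1:2 ratio, n(Na2CO3) = 1/2 × 0.03689 = 0.01844 mol
mass of Na2CO3 = 0.01844 × 105.99 = 1.955 g
% Na2CO3 = 1.955 / 3.312 × 100 = 59.03 %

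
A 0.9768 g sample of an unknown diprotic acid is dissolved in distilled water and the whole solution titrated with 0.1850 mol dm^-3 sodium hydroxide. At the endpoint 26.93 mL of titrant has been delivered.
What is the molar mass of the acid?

n(NaOH) = 0.02693 L × 0.1850 mol/L = 4.982 × 10^-3 mol
From the 1:2 ratio, n(H2A) = 1/2 × 4.982 × 10^-3 = 2.491 × 10^-3 mol
M = m / n = 0.9768 g / 2.491 × 10^-3 mol = 392.1 g/mol

392.1 g/mol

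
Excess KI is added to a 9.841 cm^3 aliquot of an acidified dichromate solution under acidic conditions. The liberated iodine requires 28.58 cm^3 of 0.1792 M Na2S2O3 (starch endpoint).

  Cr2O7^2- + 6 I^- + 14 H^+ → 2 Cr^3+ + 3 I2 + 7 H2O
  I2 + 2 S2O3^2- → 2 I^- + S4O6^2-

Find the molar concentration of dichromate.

0.08674 M

n(S2O3^2-) = 0.02858 × 0.1792 = 5.122 × 10^-3 mol
n(I2) = n(S2O3^2-)/2 = 2.561 × 10^-3 mol
From the 1:3 ratio, n(Cr2O7^2-) in the aliquot = 1/3 × 2.561 × 10^-3 = 8.536 × 10^-4 mol
[Cr2O7^2-] = 8.536 × 10^-4 / 0.009841 = 0.08674 mol/L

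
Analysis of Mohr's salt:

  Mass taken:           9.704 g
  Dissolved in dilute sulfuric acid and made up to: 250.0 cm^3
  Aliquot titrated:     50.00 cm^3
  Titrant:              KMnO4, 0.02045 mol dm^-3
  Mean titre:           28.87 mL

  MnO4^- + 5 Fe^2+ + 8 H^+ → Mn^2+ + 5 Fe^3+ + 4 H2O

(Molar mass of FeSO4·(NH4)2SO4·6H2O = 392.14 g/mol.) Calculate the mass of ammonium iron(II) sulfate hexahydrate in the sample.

n(KMnO4) per titration = 0.02887 × 0.02045 = 5.904 × 10^-4 mol
From the 5:1 ratio, n(FeSO4·(NH4)2SO4·6H2O) in each aliquot = 5/1 × 5.904 × 10^-4 = 2.952 × 10^-3 mol
n(FeSO4·(NH4)2SO4·6H2O) in the whole flask = 2.952 × 10^-3 × 250.0/50.00 = 0.01476 mol
mass of FeSO4·(NH4)2SO4·6H2O = 0.01476 × 392.14 = 5.788 g

5.788 g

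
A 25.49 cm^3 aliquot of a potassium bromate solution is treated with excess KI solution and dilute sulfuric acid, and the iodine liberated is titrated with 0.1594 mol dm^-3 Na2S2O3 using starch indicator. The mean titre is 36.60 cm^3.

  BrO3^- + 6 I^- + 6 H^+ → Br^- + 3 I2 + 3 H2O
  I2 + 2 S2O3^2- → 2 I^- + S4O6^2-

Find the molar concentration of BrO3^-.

0.03815 mol/L

n(S2O3^2-) = 0.03660 × 0.1594 = 5.834 × 10^-3 mol
n(I2) = n(S2O3^2-)/2 = 2.917 × 10^-3 mol
From the 1:3 ratio, n(BrO3^-) in the aliquot = 1/3 × 2.917 × 10^-3 = 9.723 × 10^-4 mol
[BrO3^-] = 9.723 × 10^-4 / 0.02549 = 0.03815 mol/L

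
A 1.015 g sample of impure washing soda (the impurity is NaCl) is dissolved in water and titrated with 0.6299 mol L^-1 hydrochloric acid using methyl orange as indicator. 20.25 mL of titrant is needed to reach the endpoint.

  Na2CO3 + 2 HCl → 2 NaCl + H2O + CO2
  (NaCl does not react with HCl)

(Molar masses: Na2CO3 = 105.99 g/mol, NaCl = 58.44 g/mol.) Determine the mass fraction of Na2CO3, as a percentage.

n(HCl) = 0.02025 × 0.6299 = 0.01276 mol
Let x = n(Na2CO3), y = n(NaCl).
Titrant: 2x = 0.01276;  mass: 105.99x + 58.44y = 1.015
Solving, x = 6.378 × 10^-3 mol, y = 5.801 × 10^-3 mol
mass of Na2CO3 = 6.378 × 10^-3 × 105.99 = 0.6760 g
% Na2CO3 = 0.6760 / 1.015 × 100 = 66.60 %

66.60 %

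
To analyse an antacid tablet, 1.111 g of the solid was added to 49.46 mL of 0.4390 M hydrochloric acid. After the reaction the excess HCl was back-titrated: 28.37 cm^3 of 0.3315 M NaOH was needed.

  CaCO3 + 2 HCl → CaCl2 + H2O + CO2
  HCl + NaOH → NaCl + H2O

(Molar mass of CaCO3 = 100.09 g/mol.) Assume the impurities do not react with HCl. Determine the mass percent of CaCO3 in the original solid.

55.44 %

n(HCl) added = 0.04946 × 0.4390 = 0.02171 mol
n(NaOH) used in back-titration = 0.02837 × 0.3315 = 9.405 × 10^-3 mol
n(HCl) left over = 9.405 × 10^-3 mol (1:1 ratio)
n(HCl) consumed by analyte = 0.02171 − 9.405 × 10^-3 = 0.01231 mol
From the 1:2 ratio, n(CaCO3) = 1/2 × 0.01231 = 6.154 × 10^-3 mol
mass of CaCO3 = 6.154 × 10^-3 × 100.09 = 0.6160 g
% CaCO3 = 0.6160 / 1.111 × 100 = 55.44 %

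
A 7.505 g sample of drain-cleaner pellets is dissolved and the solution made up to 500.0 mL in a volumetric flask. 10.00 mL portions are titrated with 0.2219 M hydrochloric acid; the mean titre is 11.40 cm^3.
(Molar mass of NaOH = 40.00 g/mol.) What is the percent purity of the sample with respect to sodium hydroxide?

NaOH + HCl → NaCl + H2O
n(HCl) per titration = 0.01140 × 0.2219 = 2.530 × 10^-3 mol
n(NaOH) in each aliquot = 2.530 × 10^-3 mol (1:1 ratio)
n(NaOH) in the whole flask = 2.530 × 10^-3 × 500.0/10.00 = 0.1265 mol
mass of NaOH = 0.1265 × 40.00 = 5.059 g
% NaOH = 5.059 / 7.505 × 100 = 67.41 %

67.41 %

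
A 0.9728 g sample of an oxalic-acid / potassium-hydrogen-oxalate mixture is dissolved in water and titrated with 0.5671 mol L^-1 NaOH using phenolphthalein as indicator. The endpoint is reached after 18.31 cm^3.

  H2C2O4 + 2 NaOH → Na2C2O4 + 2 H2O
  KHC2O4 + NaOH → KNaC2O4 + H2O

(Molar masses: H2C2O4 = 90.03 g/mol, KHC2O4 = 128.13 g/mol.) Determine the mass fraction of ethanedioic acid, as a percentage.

n(NaOH) = 0.01831 × 0.5671 = 0.01038 mol
Let x = n(H2C2O4), y = n(KHC2O4).
Titrant: 2x + 1y = 0.01038;  mass: 90.03x + 128.13y = 0.9728
Solving, x = 2.152 × 10^-3 mol, y = 6.081 × 10^-3 mol
mass of H2C2O4 = 2.152 × 10^-3 × 90.03 = 0.1937 g
% H2C2O4 = 0.1937 / 0.9728 × 100 = 19.91 %

19.91 %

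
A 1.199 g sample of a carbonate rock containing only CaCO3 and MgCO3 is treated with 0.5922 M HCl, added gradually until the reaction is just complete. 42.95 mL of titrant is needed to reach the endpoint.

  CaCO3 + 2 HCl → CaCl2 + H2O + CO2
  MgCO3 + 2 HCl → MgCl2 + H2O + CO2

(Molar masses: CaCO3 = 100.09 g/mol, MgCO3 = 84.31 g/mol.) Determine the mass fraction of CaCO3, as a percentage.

67.07 %

n(HCl) = 0.04295 × 0.5922 = 0.02543 mol
Let x = n(CaCO3), y = n(MgCO3).
Titrant: 2x + 2y = 0.02543;  mass: 100.09x + 84.31y = 1.199
Solving, x = 8.035 × 10^-3 mol, y = 4.683 × 10^-3 mol
mass of CaCO3 = 8.035 × 10^-3 × 100.09 = 0.8042 g
% CaCO3 = 0.8042 / 1.199 × 100 = 67.07 %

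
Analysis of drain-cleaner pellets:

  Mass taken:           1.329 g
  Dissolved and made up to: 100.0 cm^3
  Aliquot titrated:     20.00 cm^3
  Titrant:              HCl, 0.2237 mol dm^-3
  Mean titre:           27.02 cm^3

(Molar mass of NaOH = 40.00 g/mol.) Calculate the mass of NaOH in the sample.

NaOH + HCl → NaCl + H2O
n(HCl) per titration = 0.02702 × 0.2237 = 6.044 × 10^-3 mol
n(NaOH) in each aliquot = 6.044 × 10^-3 mol (1:1 ratio)
n(NaOH) in the whole flask = 6.044 × 10^-3 × 100.0/20.00 = 0.03022 mol
mass of NaOH = 0.03022 × 40.00 = 1.209 g

1.209 g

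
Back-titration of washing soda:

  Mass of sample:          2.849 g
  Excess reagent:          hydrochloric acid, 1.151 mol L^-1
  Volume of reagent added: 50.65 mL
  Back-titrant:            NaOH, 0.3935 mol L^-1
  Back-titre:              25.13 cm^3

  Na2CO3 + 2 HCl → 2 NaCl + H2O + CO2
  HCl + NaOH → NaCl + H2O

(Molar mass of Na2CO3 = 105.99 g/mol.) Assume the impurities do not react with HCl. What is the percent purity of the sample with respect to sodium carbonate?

n(HCl) added = 0.05065 × 1.151 = 0.05830 mol
n(NaOH) used in back-titration = 0.02513 × 0.3935 = 9.889 × 10^-3 mol
n(HCl) left over = 9.889 × 10^-3 mol (1:1 ratio)
n(HCl) consumed by analyte = 0.05830 − 9.889 × 10^-3 = 0.04841 mol
From the 1:2 ratio, n(Na2CO3) = 1/2 × 0.04841 = 0.02420 mol
mass of Na2CO3 = 0.02420 × 105.99 = 2.565 g
% Na2CO3 = 2.565 / 2.849 × 100 = 90.05 %

90.05 %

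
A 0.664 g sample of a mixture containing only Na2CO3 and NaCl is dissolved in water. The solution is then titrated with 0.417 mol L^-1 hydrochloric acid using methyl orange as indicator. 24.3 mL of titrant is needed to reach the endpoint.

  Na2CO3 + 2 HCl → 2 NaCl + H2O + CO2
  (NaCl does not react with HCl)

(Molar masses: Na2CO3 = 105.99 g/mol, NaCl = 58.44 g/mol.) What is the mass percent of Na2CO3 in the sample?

80.9 %

n(HCl) = 0.0243 × 0.417 = 0.0101 mol
Let x = n(Na2CO3), y = n(NaCl).
Titrant: 2x = 0.0101;  mass: 105.99x + 58.44y = 0.664
Solving, x = 5.07 × 10^-3 mol, y = 2.17 × 10^-3 mol
mass of Na2CO3 = 5.07 × 10^-3 × 105.99 = 0.537 g
% Na2CO3 = 0.537 / 0.664 × 100 = 80.9 %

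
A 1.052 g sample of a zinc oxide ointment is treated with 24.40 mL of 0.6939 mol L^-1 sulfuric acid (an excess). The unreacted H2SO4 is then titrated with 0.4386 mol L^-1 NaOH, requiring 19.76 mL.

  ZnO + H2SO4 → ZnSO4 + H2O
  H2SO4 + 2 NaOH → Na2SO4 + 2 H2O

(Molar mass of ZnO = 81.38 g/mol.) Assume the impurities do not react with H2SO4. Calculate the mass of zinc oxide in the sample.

1.025 g

n(H2SO4) added = 0.02440 × 0.6939 = 0.01693 mol
n(NaOH) used in back-titration = 0.01976 × 0.4386 = 8.667 × 10^-3 mol
From the 1:2 ratio, n(H2SO4) left over = 1/2 × 8.667 × 10^-3 = 4.333 × 10^-3 mol
n(H2SO4) consumed by analyte = 0.01693 − 4.333 × 10^-3 = 0.01260 mol
n(ZnO) = 0.01260 mol (1:1 ratio)
mass of ZnO = 0.01260 × 81.38 = 1.025 g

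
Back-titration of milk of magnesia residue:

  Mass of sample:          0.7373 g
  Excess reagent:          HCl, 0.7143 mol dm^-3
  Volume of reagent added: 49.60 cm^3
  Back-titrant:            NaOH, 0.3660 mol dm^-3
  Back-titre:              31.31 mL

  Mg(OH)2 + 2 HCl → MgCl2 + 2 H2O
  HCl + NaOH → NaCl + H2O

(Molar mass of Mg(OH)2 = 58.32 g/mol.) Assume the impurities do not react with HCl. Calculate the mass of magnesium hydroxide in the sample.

0.6990 g

n(HCl) added = 0.04960 × 0.7143 = 0.03543 mol
n(NaOH) used in back-titration = 0.03131 × 0.3660 = 0.01146 mol
n(HCl) left over = 0.01146 mol (1:1 ratio)
n(HCl) consumed by analyte = 0.03543 − 0.01146 = 0.02397 mol
From the 1:2 ratio, n(Mg(OH)2) = 1/2 × 0.02397 = 0.01198 mol
mass of Mg(OH)2 = 0.01198 × 58.32 = 0.6990 g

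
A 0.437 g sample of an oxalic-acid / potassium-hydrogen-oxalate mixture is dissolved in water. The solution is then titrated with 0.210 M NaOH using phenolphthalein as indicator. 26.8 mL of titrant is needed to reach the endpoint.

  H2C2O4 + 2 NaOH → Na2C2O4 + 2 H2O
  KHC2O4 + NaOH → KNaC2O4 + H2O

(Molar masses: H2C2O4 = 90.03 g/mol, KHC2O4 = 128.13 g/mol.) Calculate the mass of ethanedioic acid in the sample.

n(NaOH) = 0.0268 × 0.210 = 5.63 × 10^-3 mol
Let x = n(H2C2O4), y = n(KHC2O4).
Titrant: 2x + 1y = 5.63 × 10^-3;  mass: 90.03x + 128.13y = 0.437
Solving, x = 1.71 × 10^-3 mol, y = 2.21 × 10^-3 mol
mass of H2C2O4 = 1.71 × 10^-3 × 90.03 = 0.154 g

0.154 g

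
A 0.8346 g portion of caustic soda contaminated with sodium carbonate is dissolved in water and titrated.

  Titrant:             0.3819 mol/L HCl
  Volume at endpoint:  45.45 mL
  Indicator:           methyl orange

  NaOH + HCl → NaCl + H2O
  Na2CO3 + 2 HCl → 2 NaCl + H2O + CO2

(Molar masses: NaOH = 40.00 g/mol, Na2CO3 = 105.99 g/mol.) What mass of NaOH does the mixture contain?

n(HCl) = 0.04545 × 0.3819 = 0.01736 mol
Let x = n(NaOH), y = n(Na2CO3).
Titrant: 1x + 2y = 0.01736;  mass: 40.00x + 105.99y = 0.8346
Solving, x = 6.560 × 10^-3 mol, y = 5.398 × 10^-3 mol
mass of NaOH = 6.560 × 10^-3 × 40.00 = 0.2624 g

0.2624 g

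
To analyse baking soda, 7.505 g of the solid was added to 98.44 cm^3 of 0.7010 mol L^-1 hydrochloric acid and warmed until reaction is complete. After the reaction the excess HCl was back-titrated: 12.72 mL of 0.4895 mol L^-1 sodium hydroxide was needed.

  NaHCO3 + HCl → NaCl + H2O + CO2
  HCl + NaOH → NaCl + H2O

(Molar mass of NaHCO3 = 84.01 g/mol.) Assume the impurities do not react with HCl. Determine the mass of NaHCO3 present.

5.274 g

n(HCl) added = 0.09844 × 0.7010 = 0.06901 mol
n(NaOH) used in back-titration = 0.01272 × 0.4895 = 6.226 × 10^-3 mol
n(HCl) left over = 6.226 × 10^-3 mol (1:1 ratio)
n(HCl) consumed by analyte = 0.06901 − 6.226 × 10^-3 = 0.06278 mol
n(NaHCO3) = 0.06278 mol (1:1 ratio)
mass of NaHCO3 = 0.06278 × 84.01 = 5.274 g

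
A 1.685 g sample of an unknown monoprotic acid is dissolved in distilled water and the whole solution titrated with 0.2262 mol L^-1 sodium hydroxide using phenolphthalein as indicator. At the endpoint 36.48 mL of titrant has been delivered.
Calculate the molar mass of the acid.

n(NaOH) = 0.03648 L × 0.2262 mol/L = 8.252 × 10^-3 mol
n(HA) = 8.252 × 10^-3 mol (1:1 ratio)
M = m / n = 1.685 g / 8.252 × 10^-3 mol = 204.2 g/mol

204.2 g/mol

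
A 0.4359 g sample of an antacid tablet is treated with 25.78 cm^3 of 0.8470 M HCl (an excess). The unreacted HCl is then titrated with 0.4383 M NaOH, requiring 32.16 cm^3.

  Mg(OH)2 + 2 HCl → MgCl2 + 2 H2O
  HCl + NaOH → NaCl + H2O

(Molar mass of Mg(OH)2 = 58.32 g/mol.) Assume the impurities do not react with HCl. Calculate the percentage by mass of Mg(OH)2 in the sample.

51.78 %

n(HCl) added = 0.02578 × 0.8470 = 0.02184 mol
n(NaOH) used in back-titration = 0.03216 × 0.4383 = 0.01410 mol
n(HCl) left over = 0.01410 mol (1:1 ratio)
n(HCl) consumed by analyte = 0.02184 − 0.01410 = 7.740 × 10^-3 mol
From the 1:2 ratio, n(Mg(OH)2) = 1/2 × 7.740 × 10^-3 = 3.870 × 10^-3 mol
mass of Mg(OH)2 = 3.870 × 10^-3 × 58.32 = 0.2257 g
% Mg(OH)2 = 0.2257 / 0.4359 × 100 = 51.78 %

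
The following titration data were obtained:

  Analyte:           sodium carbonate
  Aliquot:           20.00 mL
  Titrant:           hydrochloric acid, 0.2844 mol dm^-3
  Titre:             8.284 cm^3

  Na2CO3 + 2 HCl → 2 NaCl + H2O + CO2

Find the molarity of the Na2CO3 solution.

0.05890 mol/L

n(HCl) = 0.008284 L × 0.2844 mol/L = 2.356 × 10^-3 mol
From the 1:2 mole ratio, n(Na2CO3) = 1/2 × 2.356 × 10^-3 = 1.178 × 10^-3 mol
[Na2CO3] = 1.178 × 10^-3 mol / 0.02000 L = 0.05890 mol/L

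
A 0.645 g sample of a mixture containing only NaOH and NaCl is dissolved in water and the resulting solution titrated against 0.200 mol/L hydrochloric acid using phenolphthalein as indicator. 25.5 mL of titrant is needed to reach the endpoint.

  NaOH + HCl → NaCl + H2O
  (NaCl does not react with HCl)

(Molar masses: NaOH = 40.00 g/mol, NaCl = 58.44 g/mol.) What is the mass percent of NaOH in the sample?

n(HCl) = 0.0255 × 0.200 = 5.10 × 10^-3 mol
Let x = n(NaOH), y = n(NaCl).
Titrant: 1x = 5.10 × 10^-3;  mass: 40.00x + 58.44y = 0.645
Solving, x = 5.10 × 10^-3 mol, y = 7.55 × 10^-3 mol
mass of NaOH = 5.10 × 10^-3 × 40.00 = 0.204 g
% NaOH = 0.204 / 0.645 × 100 = 31.6 %

31.6 %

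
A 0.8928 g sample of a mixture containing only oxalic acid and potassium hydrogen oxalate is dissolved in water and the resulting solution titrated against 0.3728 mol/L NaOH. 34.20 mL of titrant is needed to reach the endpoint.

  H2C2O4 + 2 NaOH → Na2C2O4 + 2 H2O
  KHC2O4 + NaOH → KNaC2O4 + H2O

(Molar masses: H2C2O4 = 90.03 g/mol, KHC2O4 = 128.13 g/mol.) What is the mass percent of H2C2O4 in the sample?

n(NaOH) = 0.03420 × 0.3728 = 0.01275 mol
Let x = n(H2C2O4), y = n(KHC2O4).
Titrant: 2x + 1y = 0.01275;  mass: 90.03x + 128.13y = 0.8928
Solving, x = 4.457 × 10^-3 mol, y = 3.836 × 10^-3 mol
mass of H2C2O4 = 4.457 × 10^-3 × 90.03 = 0.4012 g
% H2C2O4 = 0.4012 / 0.8928 × 100 = 44.94 %

44.94 %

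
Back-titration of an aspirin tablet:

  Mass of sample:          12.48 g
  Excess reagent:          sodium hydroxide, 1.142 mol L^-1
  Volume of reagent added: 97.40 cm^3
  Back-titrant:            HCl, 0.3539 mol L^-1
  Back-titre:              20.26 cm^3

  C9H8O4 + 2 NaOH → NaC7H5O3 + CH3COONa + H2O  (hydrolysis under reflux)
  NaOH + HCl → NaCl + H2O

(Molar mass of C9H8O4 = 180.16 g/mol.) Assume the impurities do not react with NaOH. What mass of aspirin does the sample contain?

n(NaOH) added = 0.09740 × 1.142 = 0.1112 mol
n(HCl) used in back-titration = 0.02026 × 0.3539 = 7.170 × 10^-3 mol
n(NaOH) left over = 7.170 × 10^-3 mol (1:1 ratio)
n(NaOH) consumed by analyte = 0.1112 − 7.170 × 10^-3 = 0.1041 mol
From the 1:2 ratio, n(C9H8O4) = 1/2 × 0.1041 = 0.05203 mol
mass of C9H8O4 = 0.05203 × 180.16 = 9.374 g

9.374 g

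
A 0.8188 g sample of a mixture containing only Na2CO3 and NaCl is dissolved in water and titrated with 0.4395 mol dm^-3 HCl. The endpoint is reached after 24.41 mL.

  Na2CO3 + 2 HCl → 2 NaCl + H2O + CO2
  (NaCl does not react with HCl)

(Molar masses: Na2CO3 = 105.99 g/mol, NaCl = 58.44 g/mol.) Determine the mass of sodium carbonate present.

n(HCl) = 0.02441 × 0.4395 = 0.01073 mol
Let x = n(Na2CO3), y = n(NaCl).
Titrant: 2x = 0.01073;  mass: 105.99x + 58.44y = 0.8188
Solving, x = 5.364 × 10^-3 mol, y = 4.282 × 10^-3 mol
mass of Na2CO3 = 5.364 × 10^-3 × 105.99 = 0.5685 g

0.5685 g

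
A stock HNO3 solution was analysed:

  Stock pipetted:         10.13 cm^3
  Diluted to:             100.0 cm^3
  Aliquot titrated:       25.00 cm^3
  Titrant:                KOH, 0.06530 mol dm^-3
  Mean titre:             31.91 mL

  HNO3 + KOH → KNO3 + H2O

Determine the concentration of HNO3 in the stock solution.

0.8228 mol/L

n(KOH) = 0.03191 × 0.06530 = 2.084 × 10^-3 mol
n(HNO3) in the aliquot = 2.084 × 10^-3 mol (1:1 ratio)
[HNO3]_dilute = 2.084 × 10^-3 / 0.02500 = 0.08335 mol/L
Dilution factor = 100.0 / 10.13 = 9.872
[HNO3]_stock = 0.08335 × 9.872 = 0.8228 mol/L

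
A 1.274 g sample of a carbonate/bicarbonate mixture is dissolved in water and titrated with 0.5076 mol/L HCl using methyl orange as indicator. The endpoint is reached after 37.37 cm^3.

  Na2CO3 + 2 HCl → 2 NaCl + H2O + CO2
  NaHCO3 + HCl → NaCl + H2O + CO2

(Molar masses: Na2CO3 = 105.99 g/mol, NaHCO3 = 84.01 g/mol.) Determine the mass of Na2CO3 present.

n(HCl) = 0.03737 × 0.5076 = 0.01897 mol
Let x = n(Na2CO3), y = n(NaHCO3).
Titrant: 2x + 1y = 0.01897;  mass: 105.99x + 84.01y = 1.274
Solving, x = 5.152 × 10^-3 mol, y = 8.665 × 10^-3 mol
mass of Na2CO3 = 5.152 × 10^-3 × 105.99 = 0.5461 g

0.5461 g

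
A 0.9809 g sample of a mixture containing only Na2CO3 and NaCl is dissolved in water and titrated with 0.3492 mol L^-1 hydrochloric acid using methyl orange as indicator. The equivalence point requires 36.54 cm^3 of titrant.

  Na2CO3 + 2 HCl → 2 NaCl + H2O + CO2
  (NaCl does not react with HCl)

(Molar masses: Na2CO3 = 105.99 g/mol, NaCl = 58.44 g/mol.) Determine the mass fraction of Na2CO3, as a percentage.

n(HCl) = 0.03654 × 0.3492 = 0.01276 mol
Let x = n(Na2CO3), y = n(NaCl).
Titrant: 2x = 0.01276;  mass: 105.99x + 58.44y = 0.9809
Solving, x = 6.380 × 10^-3 mol, y = 5.214 × 10^-3 mol
mass of Na2CO3 = 6.380 × 10^-3 × 105.99 = 0.6762 g
% Na2CO3 = 0.6762 / 0.9809 × 100 = 68.94 %

68.94 %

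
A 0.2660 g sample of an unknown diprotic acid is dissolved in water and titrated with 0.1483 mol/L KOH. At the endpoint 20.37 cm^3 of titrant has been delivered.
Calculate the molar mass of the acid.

n(KOH) = 0.02037 L × 0.1483 mol/L = 3.021 × 10^-3 mol
From the 1:2 ratio, n(H2A) = 1/2 × 3.021 × 10^-3 = 1.510 × 10^-3 mol
M = m / n = 0.2660 g / 1.510 × 10^-3 mol = 176.1 g/mol

176.1 g/mol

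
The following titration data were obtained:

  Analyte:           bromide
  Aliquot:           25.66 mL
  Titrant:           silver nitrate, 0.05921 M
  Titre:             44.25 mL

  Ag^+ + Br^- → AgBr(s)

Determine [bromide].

0.1021 M

n(AgNO3) = 0.04425 L × 0.05921 mol/L = 2.620 × 10^-3 mol
n(Br-) = 2.620 × 10^-3 mol (1:1 mole ratio)
[Br-] = 2.620 × 10^-3 mol / 0.02566 L = 0.1021 mol/L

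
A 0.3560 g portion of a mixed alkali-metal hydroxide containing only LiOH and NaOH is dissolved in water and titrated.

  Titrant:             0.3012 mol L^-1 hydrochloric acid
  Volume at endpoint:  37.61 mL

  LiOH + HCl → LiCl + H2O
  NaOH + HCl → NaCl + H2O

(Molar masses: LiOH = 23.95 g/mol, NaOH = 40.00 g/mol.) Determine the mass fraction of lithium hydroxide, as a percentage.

n(HCl) = 0.03761 × 0.3012 = 0.01133 mol
Let x = n(LiOH), y = n(NaOH).
Titrant: 1x + 1y = 0.01133;  mass: 23.95x + 40.00y = 0.3560
Solving, x = 6.051 × 10^-3 mol, y = 5.277 × 10^-3 mol
mass of LiOH = 6.051 × 10^-3 × 23.95 = 0.1449 g
% LiOH = 0.1449 / 0.3560 × 100 = 40.71 %

40.71 %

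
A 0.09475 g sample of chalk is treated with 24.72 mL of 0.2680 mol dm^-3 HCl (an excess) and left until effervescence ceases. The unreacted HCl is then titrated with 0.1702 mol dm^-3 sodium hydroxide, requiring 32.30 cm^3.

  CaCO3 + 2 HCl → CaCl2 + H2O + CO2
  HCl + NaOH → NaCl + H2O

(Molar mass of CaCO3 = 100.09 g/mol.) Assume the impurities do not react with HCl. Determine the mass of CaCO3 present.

n(HCl) added = 0.02472 × 0.2680 = 6.625 × 10^-3 mol
n(NaOH) used in back-titration = 0.03230 × 0.1702 = 5.497 × 10^-3 mol
n(HCl) left over = 5.497 × 10^-3 mol (1:1 ratio)
n(HCl) consumed by analyte = 6.625 × 10^-3 − 5.497 × 10^-3 = 1.128 × 10^-3 mol
From the 1:2 ratio, n(CaCO3) = 1/2 × 1.128 × 10^-3 = 5.638 × 10^-4 mol
mass of CaCO3 = 5.638 × 10^-4 × 100.09 = 0.05643 g

0.05643 g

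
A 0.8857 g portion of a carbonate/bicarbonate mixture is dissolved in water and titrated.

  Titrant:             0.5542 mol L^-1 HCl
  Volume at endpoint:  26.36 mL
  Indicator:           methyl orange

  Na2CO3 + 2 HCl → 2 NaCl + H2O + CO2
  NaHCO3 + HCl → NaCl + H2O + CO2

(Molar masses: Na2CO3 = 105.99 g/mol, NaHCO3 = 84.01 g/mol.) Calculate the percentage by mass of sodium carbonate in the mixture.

65.90 %

n(HCl) = 0.02636 × 0.5542 = 0.01461 mol
Let x = n(Na2CO3), y = n(NaHCO3).
Titrant: 2x + 1y = 0.01461;  mass: 105.99x + 84.01y = 0.8857
Solving, x = 5.507 × 10^-3 mol, y = 3.595 × 10^-3 mol
mass of Na2CO3 = 5.507 × 10^-3 × 105.99 = 0.5837 g
% Na2CO3 = 0.5837 / 0.8857 × 100 = 65.90 %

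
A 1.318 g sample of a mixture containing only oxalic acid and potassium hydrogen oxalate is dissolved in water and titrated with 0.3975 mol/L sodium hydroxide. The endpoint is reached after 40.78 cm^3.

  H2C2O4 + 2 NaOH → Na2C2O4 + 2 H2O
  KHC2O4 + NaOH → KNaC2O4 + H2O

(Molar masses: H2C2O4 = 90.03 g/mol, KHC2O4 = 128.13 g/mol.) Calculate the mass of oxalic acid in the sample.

0.4111 g

n(NaOH) = 0.04078 × 0.3975 = 0.01621 mol
Let x = n(H2C2O4), y = n(KHC2O4).
Titrant: 2x + 1y = 0.01621;  mass: 90.03x + 128.13y = 1.318
Solving, x = 4.566 × 10^-3 mol, y = 7.078 × 10^-3 mol
mass of H2C2O4 = 4.566 × 10^-3 × 90.03 = 0.4111 g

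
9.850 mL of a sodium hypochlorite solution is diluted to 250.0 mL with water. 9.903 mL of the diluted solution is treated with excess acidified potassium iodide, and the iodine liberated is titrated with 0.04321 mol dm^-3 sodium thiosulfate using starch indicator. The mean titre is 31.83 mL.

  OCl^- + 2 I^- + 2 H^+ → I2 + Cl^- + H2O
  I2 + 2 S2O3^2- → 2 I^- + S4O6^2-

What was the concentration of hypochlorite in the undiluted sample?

1.762 mol/L

n(S2O3^2-) = 0.03183 × 0.04321 = 1.375 × 10^-3 mol
n(I2) = n(S2O3^2-)/2 = 6.877 × 10^-4 mol
n(OCl^-) in the aliquot = 6.877 × 10^-4 mol (1:1 ratio)
[OCl^-]_dilute = 6.877 × 10^-4 / 0.009903 = 0.06944 mol/L
[OCl^-]_original = 0.06944 × 250.0/9.850 = 1.762 mol/L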